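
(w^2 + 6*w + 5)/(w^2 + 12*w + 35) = (w + 1)/(w + 7)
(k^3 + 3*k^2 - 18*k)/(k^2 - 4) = k*(k^2 + 3*k - 18)/(k^2 - 4)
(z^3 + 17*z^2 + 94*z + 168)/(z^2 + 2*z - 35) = (z^2 + 10*z + 24)/(z - 5)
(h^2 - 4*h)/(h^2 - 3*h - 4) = h/(h + 1)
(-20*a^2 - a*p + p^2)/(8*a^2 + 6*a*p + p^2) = (-5*a + p)/(2*a + p)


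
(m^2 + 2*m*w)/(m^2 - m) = (m + 2*w)/(m - 1)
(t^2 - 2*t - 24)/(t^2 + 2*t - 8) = (t - 6)/(t - 2)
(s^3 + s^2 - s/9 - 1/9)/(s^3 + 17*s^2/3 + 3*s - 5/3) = (s + 1/3)/(s + 5)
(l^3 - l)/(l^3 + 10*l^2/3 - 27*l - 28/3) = 3*l*(l^2 - 1)/(3*l^3 + 10*l^2 - 81*l - 28)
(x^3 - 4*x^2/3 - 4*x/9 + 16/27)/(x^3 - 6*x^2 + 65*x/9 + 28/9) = (27*x^3 - 36*x^2 - 12*x + 16)/(3*(9*x^3 - 54*x^2 + 65*x + 28))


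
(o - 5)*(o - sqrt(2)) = o^2 - 5*o - sqrt(2)*o + 5*sqrt(2)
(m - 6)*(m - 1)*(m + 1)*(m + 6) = m^4 - 37*m^2 + 36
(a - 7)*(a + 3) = a^2 - 4*a - 21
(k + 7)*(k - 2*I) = k^2 + 7*k - 2*I*k - 14*I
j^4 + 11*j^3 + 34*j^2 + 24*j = j*(j + 1)*(j + 4)*(j + 6)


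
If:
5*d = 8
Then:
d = 8/5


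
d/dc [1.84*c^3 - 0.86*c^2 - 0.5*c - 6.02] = 5.52*c^2 - 1.72*c - 0.5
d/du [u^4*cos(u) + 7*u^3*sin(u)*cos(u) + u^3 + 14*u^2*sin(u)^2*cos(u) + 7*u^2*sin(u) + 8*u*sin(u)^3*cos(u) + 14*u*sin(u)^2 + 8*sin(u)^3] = -u^4*sin(u) + 4*u^3*cos(u) + 7*u^3*cos(2*u) - 7*u^2*sin(u)/2 + 21*u^2*sin(2*u)/2 + 21*u^2*sin(3*u)/2 + 7*u^2*cos(u) + 3*u^2 + 14*u*sin(u) + 14*u*sin(2*u) + 7*u*cos(u) - 8*u*cos(2*u)^2 + 4*u*cos(2*u) - 7*u*cos(3*u) + 4*u + 2*sin(2*u) - sin(4*u) + 6*cos(u) - 7*cos(2*u) - 6*cos(3*u) + 7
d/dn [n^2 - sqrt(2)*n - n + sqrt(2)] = 2*n - sqrt(2) - 1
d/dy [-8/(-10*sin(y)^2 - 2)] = -80*sin(2*y)/(5*cos(2*y) - 7)^2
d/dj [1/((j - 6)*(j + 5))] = (1 - 2*j)/(j^4 - 2*j^3 - 59*j^2 + 60*j + 900)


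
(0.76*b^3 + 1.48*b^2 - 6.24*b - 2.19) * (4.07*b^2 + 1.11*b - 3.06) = 3.0932*b^5 + 6.8672*b^4 - 26.0796*b^3 - 20.3685*b^2 + 16.6635*b + 6.7014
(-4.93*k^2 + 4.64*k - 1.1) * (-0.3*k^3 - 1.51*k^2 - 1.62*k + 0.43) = 1.479*k^5 + 6.0523*k^4 + 1.3102*k^3 - 7.9757*k^2 + 3.7772*k - 0.473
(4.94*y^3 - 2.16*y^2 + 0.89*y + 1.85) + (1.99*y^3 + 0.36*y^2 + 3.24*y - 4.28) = 6.93*y^3 - 1.8*y^2 + 4.13*y - 2.43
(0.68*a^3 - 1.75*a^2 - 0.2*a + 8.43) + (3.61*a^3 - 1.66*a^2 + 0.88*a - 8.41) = 4.29*a^3 - 3.41*a^2 + 0.68*a + 0.0199999999999996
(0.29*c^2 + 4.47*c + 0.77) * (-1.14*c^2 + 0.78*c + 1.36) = -0.3306*c^4 - 4.8696*c^3 + 3.0032*c^2 + 6.6798*c + 1.0472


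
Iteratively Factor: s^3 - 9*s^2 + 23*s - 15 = (s - 5)*(s^2 - 4*s + 3) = (s - 5)*(s - 1)*(s - 3)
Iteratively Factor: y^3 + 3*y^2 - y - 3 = (y + 3)*(y^2 - 1) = (y - 1)*(y + 3)*(y + 1)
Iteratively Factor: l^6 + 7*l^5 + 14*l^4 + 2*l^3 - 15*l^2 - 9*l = (l + 3)*(l^5 + 4*l^4 + 2*l^3 - 4*l^2 - 3*l) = (l + 3)^2*(l^4 + l^3 - l^2 - l) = (l + 1)*(l + 3)^2*(l^3 - l) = (l - 1)*(l + 1)*(l + 3)^2*(l^2 + l) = l*(l - 1)*(l + 1)*(l + 3)^2*(l + 1)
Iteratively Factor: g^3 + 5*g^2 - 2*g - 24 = (g + 3)*(g^2 + 2*g - 8) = (g + 3)*(g + 4)*(g - 2)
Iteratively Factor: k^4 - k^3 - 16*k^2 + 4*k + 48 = (k - 2)*(k^3 + k^2 - 14*k - 24) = (k - 4)*(k - 2)*(k^2 + 5*k + 6) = (k - 4)*(k - 2)*(k + 3)*(k + 2)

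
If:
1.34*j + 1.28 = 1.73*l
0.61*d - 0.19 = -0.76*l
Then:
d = 0.311475409836066 - 1.24590163934426*l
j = 1.2910447761194*l - 0.955223880597015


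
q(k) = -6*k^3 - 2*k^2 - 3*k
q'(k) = -18*k^2 - 4*k - 3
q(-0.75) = 3.66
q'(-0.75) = -10.12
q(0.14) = -0.48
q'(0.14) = -3.91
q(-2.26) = 65.82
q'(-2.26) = -85.90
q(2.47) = -110.03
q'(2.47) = -122.70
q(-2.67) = 107.96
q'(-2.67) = -120.64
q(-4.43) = 495.67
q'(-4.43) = -338.53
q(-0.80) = 4.19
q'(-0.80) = -11.32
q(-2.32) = 71.12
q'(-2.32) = -90.60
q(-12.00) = 10116.00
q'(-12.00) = -2547.00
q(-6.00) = 1242.00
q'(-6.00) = -627.00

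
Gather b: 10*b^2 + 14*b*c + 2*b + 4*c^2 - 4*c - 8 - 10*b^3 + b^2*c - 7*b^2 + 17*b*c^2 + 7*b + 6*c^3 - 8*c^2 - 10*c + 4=-10*b^3 + b^2*(c + 3) + b*(17*c^2 + 14*c + 9) + 6*c^3 - 4*c^2 - 14*c - 4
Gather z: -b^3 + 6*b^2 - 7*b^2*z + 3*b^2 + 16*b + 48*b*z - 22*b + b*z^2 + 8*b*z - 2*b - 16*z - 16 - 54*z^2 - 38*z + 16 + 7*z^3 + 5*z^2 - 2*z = -b^3 + 9*b^2 - 8*b + 7*z^3 + z^2*(b - 49) + z*(-7*b^2 + 56*b - 56)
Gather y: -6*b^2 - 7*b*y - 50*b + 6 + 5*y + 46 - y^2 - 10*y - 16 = -6*b^2 - 50*b - y^2 + y*(-7*b - 5) + 36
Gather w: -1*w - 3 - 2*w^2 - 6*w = -2*w^2 - 7*w - 3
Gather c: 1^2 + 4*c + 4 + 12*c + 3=16*c + 8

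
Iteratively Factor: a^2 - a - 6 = (a - 3)*(a + 2)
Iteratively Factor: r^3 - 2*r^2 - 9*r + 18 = (r - 2)*(r^2 - 9) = (r - 3)*(r - 2)*(r + 3)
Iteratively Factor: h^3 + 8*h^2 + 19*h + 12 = (h + 1)*(h^2 + 7*h + 12) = (h + 1)*(h + 4)*(h + 3)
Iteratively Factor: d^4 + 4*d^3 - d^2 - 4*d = (d - 1)*(d^3 + 5*d^2 + 4*d) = d*(d - 1)*(d^2 + 5*d + 4) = d*(d - 1)*(d + 4)*(d + 1)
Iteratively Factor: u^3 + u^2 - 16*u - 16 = (u + 1)*(u^2 - 16) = (u - 4)*(u + 1)*(u + 4)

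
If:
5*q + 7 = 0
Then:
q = -7/5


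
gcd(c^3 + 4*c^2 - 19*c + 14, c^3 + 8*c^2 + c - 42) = c^2 + 5*c - 14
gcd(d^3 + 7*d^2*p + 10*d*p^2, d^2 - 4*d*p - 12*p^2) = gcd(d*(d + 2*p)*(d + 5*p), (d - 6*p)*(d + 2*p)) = d + 2*p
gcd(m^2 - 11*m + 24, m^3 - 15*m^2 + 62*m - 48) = m - 8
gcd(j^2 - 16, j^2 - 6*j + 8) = j - 4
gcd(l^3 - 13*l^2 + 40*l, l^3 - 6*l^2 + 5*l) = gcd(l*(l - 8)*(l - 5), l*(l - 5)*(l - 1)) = l^2 - 5*l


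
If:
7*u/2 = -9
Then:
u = -18/7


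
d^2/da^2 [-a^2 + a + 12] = -2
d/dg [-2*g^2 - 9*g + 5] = -4*g - 9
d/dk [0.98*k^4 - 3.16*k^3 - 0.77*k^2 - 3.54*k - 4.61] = 3.92*k^3 - 9.48*k^2 - 1.54*k - 3.54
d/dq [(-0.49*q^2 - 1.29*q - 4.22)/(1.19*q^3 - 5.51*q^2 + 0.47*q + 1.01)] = (0.5831*q^4 + 3.0702*q^3 + 7.7272*q^2 - 47.4942*q + 0.6805)/(1.4161*q^6 - 13.1138*q^5 + 31.4787*q^4 - 2.7756*q^3 - 10.9093*q^2 + 0.9494*q + 1.0201)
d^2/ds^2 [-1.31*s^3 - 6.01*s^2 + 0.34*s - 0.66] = -7.86*s - 12.02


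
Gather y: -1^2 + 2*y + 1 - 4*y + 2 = 2 - 2*y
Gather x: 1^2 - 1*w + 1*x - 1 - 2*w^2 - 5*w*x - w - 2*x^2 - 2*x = -2*w^2 - 2*w - 2*x^2 + x*(-5*w - 1)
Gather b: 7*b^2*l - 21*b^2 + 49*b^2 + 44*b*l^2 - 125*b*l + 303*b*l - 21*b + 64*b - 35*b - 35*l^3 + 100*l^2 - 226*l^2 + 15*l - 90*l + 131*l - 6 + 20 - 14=b^2*(7*l + 28) + b*(44*l^2 + 178*l + 8) - 35*l^3 - 126*l^2 + 56*l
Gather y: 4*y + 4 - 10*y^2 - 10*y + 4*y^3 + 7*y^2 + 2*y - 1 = 4*y^3 - 3*y^2 - 4*y + 3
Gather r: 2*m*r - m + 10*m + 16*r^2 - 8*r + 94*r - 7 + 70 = 9*m + 16*r^2 + r*(2*m + 86) + 63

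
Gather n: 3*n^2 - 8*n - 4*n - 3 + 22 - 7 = 3*n^2 - 12*n + 12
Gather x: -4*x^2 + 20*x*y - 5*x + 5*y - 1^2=-4*x^2 + x*(20*y - 5) + 5*y - 1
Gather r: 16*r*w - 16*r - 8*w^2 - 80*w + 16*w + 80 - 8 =r*(16*w - 16) - 8*w^2 - 64*w + 72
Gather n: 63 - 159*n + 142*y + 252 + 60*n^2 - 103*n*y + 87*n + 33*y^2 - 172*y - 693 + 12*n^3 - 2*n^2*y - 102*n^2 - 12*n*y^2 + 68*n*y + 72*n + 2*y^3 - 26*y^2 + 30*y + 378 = 12*n^3 + n^2*(-2*y - 42) + n*(-12*y^2 - 35*y) + 2*y^3 + 7*y^2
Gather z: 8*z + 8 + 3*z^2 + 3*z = 3*z^2 + 11*z + 8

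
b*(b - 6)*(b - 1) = b^3 - 7*b^2 + 6*b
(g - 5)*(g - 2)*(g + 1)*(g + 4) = g^4 - 2*g^3 - 21*g^2 + 22*g + 40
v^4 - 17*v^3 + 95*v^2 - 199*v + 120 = (v - 8)*(v - 5)*(v - 3)*(v - 1)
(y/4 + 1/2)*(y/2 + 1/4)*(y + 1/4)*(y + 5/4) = y^4/8 + y^3/2 + 81*y^2/128 + 73*y/256 + 5/128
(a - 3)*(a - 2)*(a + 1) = a^3 - 4*a^2 + a + 6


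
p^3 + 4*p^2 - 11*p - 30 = (p - 3)*(p + 2)*(p + 5)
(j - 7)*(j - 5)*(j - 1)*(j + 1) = j^4 - 12*j^3 + 34*j^2 + 12*j - 35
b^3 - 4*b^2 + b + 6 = (b - 3)*(b - 2)*(b + 1)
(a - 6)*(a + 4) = a^2 - 2*a - 24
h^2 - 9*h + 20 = (h - 5)*(h - 4)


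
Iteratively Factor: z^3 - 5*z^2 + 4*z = (z - 1)*(z^2 - 4*z) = z*(z - 1)*(z - 4)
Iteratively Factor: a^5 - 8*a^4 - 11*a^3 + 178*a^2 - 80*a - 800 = (a + 4)*(a^4 - 12*a^3 + 37*a^2 + 30*a - 200) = (a - 5)*(a + 4)*(a^3 - 7*a^2 + 2*a + 40) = (a - 5)^2*(a + 4)*(a^2 - 2*a - 8) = (a - 5)^2*(a + 2)*(a + 4)*(a - 4)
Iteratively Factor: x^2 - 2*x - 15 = (x + 3)*(x - 5)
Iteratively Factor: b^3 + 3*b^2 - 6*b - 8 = (b + 4)*(b^2 - b - 2) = (b - 2)*(b + 4)*(b + 1)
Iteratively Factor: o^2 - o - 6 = (o + 2)*(o - 3)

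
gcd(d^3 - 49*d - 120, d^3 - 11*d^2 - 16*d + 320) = d^2 - 3*d - 40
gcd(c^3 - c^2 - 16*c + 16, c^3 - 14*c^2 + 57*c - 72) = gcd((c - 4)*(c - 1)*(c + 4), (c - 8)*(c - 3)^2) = 1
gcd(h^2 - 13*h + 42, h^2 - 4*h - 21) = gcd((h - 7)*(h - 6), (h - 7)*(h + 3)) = h - 7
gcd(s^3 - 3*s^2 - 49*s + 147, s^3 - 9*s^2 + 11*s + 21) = s^2 - 10*s + 21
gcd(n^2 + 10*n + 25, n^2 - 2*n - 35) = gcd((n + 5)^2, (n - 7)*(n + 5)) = n + 5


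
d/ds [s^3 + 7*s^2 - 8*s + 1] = 3*s^2 + 14*s - 8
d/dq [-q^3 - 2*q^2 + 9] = q*(-3*q - 4)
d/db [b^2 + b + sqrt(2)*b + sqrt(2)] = 2*b + 1 + sqrt(2)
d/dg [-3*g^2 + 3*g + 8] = 3 - 6*g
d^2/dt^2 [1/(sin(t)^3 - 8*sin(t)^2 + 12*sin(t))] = (-9*sin(t)^3 + 88*sin(t)^2 - 268*sin(t) + 160 + 312/sin(t) - 576/sin(t)^2 + 288/sin(t)^3)/((sin(t) - 6)^3*(sin(t) - 2)^3)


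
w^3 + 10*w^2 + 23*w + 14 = (w + 1)*(w + 2)*(w + 7)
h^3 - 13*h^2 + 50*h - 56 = (h - 7)*(h - 4)*(h - 2)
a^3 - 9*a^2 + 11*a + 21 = (a - 7)*(a - 3)*(a + 1)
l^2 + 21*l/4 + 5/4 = (l + 1/4)*(l + 5)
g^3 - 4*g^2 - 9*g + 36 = (g - 4)*(g - 3)*(g + 3)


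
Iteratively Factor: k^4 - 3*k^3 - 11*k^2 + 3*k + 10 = (k - 5)*(k^3 + 2*k^2 - k - 2) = (k - 5)*(k + 1)*(k^2 + k - 2) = (k - 5)*(k + 1)*(k + 2)*(k - 1)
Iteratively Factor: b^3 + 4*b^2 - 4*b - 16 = (b + 2)*(b^2 + 2*b - 8) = (b - 2)*(b + 2)*(b + 4)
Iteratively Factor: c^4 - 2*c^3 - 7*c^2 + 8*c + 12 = (c - 2)*(c^3 - 7*c - 6) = (c - 2)*(c + 1)*(c^2 - c - 6) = (c - 2)*(c + 1)*(c + 2)*(c - 3)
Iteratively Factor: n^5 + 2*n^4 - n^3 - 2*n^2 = (n)*(n^4 + 2*n^3 - n^2 - 2*n) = n*(n + 2)*(n^3 - n) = n*(n - 1)*(n + 2)*(n^2 + n) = n^2*(n - 1)*(n + 2)*(n + 1)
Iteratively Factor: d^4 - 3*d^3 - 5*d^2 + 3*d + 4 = (d + 1)*(d^3 - 4*d^2 - d + 4) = (d - 1)*(d + 1)*(d^2 - 3*d - 4) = (d - 1)*(d + 1)^2*(d - 4)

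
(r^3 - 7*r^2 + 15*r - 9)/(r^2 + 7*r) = (r^3 - 7*r^2 + 15*r - 9)/(r*(r + 7))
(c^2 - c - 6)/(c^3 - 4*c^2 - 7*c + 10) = (c - 3)/(c^2 - 6*c + 5)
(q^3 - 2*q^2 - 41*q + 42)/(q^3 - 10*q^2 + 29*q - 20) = (q^2 - q - 42)/(q^2 - 9*q + 20)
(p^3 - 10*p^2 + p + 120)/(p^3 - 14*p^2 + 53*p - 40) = (p + 3)/(p - 1)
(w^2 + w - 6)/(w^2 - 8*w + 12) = (w + 3)/(w - 6)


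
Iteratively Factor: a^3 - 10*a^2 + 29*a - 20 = (a - 4)*(a^2 - 6*a + 5) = (a - 4)*(a - 1)*(a - 5)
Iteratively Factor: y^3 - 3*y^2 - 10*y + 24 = (y + 3)*(y^2 - 6*y + 8) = (y - 4)*(y + 3)*(y - 2)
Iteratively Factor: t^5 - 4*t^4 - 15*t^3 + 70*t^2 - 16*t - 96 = (t - 4)*(t^4 - 15*t^2 + 10*t + 24) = (t - 4)*(t - 3)*(t^3 + 3*t^2 - 6*t - 8) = (t - 4)*(t - 3)*(t + 4)*(t^2 - t - 2) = (t - 4)*(t - 3)*(t + 1)*(t + 4)*(t - 2)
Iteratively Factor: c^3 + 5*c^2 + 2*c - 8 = (c + 2)*(c^2 + 3*c - 4) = (c + 2)*(c + 4)*(c - 1)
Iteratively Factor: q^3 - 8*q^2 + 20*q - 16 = (q - 2)*(q^2 - 6*q + 8) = (q - 2)^2*(q - 4)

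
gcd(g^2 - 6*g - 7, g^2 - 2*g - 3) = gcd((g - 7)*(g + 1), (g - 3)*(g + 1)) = g + 1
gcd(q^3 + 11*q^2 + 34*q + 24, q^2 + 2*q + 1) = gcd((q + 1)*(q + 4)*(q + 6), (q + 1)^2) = q + 1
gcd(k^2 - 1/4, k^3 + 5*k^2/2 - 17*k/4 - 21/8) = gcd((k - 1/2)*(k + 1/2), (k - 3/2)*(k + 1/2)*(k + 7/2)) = k + 1/2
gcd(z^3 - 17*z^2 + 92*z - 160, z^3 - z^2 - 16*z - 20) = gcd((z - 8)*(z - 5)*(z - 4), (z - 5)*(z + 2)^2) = z - 5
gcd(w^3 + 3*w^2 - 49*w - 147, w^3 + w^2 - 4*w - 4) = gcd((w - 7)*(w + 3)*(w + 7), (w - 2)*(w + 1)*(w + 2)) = 1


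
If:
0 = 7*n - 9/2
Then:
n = 9/14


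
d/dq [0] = 0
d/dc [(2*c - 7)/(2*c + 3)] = 20/(2*c + 3)^2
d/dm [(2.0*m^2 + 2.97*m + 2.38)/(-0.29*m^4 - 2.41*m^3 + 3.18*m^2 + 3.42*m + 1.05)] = (1.16*m^5 + 7.4039*m^4 + 17.0762*m^3 + 14.6028*m^2 - 10.9368*m - 5.0211)/(0.0841*m^8 + 1.3978*m^7 + 3.9637*m^6 - 17.3112*m^5 - 6.981*m^4 + 16.6902*m^3 + 18.3744*m^2 + 7.182*m + 1.1025)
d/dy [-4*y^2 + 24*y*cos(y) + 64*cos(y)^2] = -24*y*sin(y) - 8*y - 64*sin(2*y) + 24*cos(y)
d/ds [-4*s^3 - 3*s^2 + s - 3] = -12*s^2 - 6*s + 1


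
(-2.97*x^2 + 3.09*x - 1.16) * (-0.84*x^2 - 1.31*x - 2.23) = 2.4948*x^4 + 1.2951*x^3 + 3.5496*x^2 - 5.3711*x + 2.5868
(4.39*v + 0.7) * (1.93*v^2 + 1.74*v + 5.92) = 8.4727*v^3 + 8.9896*v^2 + 27.2068*v + 4.144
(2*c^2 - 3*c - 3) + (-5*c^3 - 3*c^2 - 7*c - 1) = -5*c^3 - c^2 - 10*c - 4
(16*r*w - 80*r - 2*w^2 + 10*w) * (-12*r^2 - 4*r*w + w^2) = -192*r^3*w + 960*r^3 - 40*r^2*w^2 + 200*r^2*w + 24*r*w^3 - 120*r*w^2 - 2*w^4 + 10*w^3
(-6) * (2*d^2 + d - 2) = -12*d^2 - 6*d + 12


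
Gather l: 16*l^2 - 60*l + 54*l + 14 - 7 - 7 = 16*l^2 - 6*l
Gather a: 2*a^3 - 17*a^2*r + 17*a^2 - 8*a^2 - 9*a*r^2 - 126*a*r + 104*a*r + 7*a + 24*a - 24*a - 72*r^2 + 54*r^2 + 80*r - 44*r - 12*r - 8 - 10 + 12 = 2*a^3 + a^2*(9 - 17*r) + a*(-9*r^2 - 22*r + 7) - 18*r^2 + 24*r - 6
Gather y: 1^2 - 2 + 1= 0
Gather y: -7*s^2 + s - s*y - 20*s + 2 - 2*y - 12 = -7*s^2 - 19*s + y*(-s - 2) - 10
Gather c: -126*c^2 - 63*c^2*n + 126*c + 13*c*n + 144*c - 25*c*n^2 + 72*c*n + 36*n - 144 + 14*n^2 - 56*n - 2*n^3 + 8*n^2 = c^2*(-63*n - 126) + c*(-25*n^2 + 85*n + 270) - 2*n^3 + 22*n^2 - 20*n - 144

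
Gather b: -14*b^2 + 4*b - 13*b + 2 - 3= -14*b^2 - 9*b - 1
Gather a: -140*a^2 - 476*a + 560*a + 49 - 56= -140*a^2 + 84*a - 7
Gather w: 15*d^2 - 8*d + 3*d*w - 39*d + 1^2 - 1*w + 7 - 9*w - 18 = 15*d^2 - 47*d + w*(3*d - 10) - 10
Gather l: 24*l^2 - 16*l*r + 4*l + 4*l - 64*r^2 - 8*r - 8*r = 24*l^2 + l*(8 - 16*r) - 64*r^2 - 16*r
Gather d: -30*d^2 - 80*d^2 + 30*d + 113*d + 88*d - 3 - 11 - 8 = -110*d^2 + 231*d - 22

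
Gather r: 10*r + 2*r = 12*r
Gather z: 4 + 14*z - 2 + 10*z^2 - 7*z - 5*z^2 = 5*z^2 + 7*z + 2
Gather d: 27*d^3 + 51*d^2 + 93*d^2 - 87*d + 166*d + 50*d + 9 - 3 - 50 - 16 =27*d^3 + 144*d^2 + 129*d - 60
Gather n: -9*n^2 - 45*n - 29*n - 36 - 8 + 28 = -9*n^2 - 74*n - 16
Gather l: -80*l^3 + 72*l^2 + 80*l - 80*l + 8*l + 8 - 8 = -80*l^3 + 72*l^2 + 8*l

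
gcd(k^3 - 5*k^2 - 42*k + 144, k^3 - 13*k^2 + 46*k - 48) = k^2 - 11*k + 24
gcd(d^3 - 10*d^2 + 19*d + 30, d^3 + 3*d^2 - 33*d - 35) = d^2 - 4*d - 5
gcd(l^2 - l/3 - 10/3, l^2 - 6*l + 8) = l - 2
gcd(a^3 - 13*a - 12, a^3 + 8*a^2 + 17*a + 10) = a + 1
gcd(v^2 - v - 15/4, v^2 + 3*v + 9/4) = v + 3/2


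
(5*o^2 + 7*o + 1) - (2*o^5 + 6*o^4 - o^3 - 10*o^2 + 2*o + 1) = -2*o^5 - 6*o^4 + o^3 + 15*o^2 + 5*o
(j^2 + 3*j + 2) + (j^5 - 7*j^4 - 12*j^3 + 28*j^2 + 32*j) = j^5 - 7*j^4 - 12*j^3 + 29*j^2 + 35*j + 2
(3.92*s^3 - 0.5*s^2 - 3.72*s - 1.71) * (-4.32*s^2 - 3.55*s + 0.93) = -16.9344*s^5 - 11.756*s^4 + 21.491*s^3 + 20.1282*s^2 + 2.6109*s - 1.5903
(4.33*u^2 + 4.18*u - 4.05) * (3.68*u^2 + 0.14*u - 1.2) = 15.9344*u^4 + 15.9886*u^3 - 19.5148*u^2 - 5.583*u + 4.86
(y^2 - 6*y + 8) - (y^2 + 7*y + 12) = -13*y - 4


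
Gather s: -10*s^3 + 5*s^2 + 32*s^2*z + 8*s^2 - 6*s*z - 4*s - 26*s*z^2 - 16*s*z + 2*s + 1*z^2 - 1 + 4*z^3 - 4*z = -10*s^3 + s^2*(32*z + 13) + s*(-26*z^2 - 22*z - 2) + 4*z^3 + z^2 - 4*z - 1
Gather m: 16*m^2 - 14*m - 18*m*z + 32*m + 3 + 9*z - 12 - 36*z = 16*m^2 + m*(18 - 18*z) - 27*z - 9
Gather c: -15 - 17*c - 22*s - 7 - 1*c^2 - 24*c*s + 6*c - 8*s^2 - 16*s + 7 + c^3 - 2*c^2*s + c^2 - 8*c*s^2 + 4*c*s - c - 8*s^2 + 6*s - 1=c^3 - 2*c^2*s + c*(-8*s^2 - 20*s - 12) - 16*s^2 - 32*s - 16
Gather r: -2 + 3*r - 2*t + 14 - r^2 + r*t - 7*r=-r^2 + r*(t - 4) - 2*t + 12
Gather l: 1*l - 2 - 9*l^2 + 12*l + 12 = -9*l^2 + 13*l + 10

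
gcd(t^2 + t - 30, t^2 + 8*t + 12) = t + 6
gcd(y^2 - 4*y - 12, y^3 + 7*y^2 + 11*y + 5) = 1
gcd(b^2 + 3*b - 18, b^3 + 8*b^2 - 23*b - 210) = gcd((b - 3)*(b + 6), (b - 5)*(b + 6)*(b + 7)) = b + 6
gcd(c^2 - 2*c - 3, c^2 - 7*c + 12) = c - 3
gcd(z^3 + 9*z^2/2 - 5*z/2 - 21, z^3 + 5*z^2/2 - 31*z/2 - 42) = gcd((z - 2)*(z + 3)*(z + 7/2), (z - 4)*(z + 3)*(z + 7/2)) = z^2 + 13*z/2 + 21/2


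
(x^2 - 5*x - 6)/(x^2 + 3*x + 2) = (x - 6)/(x + 2)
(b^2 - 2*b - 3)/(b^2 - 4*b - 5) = (b - 3)/(b - 5)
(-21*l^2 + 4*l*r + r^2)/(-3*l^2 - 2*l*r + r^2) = (7*l + r)/(l + r)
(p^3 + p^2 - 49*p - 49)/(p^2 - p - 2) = (p^2 - 49)/(p - 2)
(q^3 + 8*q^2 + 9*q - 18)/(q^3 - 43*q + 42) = (q^2 + 9*q + 18)/(q^2 + q - 42)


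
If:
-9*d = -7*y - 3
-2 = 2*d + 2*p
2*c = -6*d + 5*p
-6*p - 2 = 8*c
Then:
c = 7/50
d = -12/25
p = -13/25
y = -183/175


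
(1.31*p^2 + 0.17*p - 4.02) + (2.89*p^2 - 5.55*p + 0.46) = 4.2*p^2 - 5.38*p - 3.56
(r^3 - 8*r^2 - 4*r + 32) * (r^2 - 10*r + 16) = r^5 - 18*r^4 + 92*r^3 - 56*r^2 - 384*r + 512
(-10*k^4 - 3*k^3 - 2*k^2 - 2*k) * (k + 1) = -10*k^5 - 13*k^4 - 5*k^3 - 4*k^2 - 2*k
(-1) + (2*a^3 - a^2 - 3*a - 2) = 2*a^3 - a^2 - 3*a - 3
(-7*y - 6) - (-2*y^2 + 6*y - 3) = 2*y^2 - 13*y - 3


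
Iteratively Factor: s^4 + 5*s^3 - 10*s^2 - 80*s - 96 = (s + 4)*(s^3 + s^2 - 14*s - 24) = (s + 2)*(s + 4)*(s^2 - s - 12) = (s + 2)*(s + 3)*(s + 4)*(s - 4)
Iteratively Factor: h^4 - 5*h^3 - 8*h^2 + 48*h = (h - 4)*(h^3 - h^2 - 12*h) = (h - 4)^2*(h^2 + 3*h) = (h - 4)^2*(h + 3)*(h)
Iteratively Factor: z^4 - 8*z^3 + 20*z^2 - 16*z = (z - 2)*(z^3 - 6*z^2 + 8*z) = z*(z - 2)*(z^2 - 6*z + 8) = z*(z - 4)*(z - 2)*(z - 2)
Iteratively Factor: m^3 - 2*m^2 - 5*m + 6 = (m + 2)*(m^2 - 4*m + 3) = (m - 3)*(m + 2)*(m - 1)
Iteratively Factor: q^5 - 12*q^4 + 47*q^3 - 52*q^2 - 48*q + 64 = (q - 4)*(q^4 - 8*q^3 + 15*q^2 + 8*q - 16) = (q - 4)^2*(q^3 - 4*q^2 - q + 4) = (q - 4)^3*(q^2 - 1) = (q - 4)^3*(q - 1)*(q + 1)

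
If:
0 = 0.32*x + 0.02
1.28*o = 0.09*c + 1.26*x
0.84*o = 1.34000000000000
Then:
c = 23.56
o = 1.60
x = -0.06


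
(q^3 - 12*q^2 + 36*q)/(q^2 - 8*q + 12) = q*(q - 6)/(q - 2)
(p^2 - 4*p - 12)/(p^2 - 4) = (p - 6)/(p - 2)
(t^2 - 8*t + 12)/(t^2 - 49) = (t^2 - 8*t + 12)/(t^2 - 49)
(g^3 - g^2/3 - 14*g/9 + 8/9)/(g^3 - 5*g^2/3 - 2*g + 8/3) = (g - 2/3)/(g - 2)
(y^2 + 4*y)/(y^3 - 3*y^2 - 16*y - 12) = y*(y + 4)/(y^3 - 3*y^2 - 16*y - 12)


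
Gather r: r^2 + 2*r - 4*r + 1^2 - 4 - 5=r^2 - 2*r - 8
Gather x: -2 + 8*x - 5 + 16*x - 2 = 24*x - 9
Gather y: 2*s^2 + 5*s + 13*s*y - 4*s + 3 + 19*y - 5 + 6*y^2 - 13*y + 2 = 2*s^2 + s + 6*y^2 + y*(13*s + 6)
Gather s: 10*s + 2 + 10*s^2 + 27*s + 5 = 10*s^2 + 37*s + 7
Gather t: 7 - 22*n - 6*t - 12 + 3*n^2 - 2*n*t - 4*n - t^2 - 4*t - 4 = 3*n^2 - 26*n - t^2 + t*(-2*n - 10) - 9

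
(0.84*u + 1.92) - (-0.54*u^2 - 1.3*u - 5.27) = 0.54*u^2 + 2.14*u + 7.19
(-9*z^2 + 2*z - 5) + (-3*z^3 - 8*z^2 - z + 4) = -3*z^3 - 17*z^2 + z - 1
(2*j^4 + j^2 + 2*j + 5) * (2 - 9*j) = -18*j^5 + 4*j^4 - 9*j^3 - 16*j^2 - 41*j + 10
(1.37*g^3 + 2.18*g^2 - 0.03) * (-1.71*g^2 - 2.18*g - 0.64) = -2.3427*g^5 - 6.7144*g^4 - 5.6292*g^3 - 1.3439*g^2 + 0.0654*g + 0.0192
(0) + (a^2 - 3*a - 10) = a^2 - 3*a - 10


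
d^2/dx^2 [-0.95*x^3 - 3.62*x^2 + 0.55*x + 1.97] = -5.7*x - 7.24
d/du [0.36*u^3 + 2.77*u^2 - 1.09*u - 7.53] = 1.08*u^2 + 5.54*u - 1.09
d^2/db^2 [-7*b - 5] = 0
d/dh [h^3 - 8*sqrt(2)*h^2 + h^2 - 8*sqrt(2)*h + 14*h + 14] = 3*h^2 - 16*sqrt(2)*h + 2*h - 8*sqrt(2) + 14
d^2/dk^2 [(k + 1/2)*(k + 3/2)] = 2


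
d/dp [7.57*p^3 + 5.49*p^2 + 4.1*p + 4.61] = 22.71*p^2 + 10.98*p + 4.1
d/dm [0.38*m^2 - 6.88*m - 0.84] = 0.76*m - 6.88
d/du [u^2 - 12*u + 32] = 2*u - 12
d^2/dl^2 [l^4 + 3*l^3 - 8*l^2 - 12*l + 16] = 12*l^2 + 18*l - 16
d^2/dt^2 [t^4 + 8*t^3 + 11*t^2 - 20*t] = 12*t^2 + 48*t + 22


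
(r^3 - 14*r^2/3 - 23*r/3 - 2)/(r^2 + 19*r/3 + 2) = (r^2 - 5*r - 6)/(r + 6)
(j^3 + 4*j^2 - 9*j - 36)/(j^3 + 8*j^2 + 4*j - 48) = (j^2 - 9)/(j^2 + 4*j - 12)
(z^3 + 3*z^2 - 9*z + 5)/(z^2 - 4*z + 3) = (z^2 + 4*z - 5)/(z - 3)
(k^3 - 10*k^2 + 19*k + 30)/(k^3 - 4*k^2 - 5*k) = (k - 6)/k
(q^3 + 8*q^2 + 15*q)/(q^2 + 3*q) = q + 5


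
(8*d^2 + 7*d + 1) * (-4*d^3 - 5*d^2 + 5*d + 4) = -32*d^5 - 68*d^4 + d^3 + 62*d^2 + 33*d + 4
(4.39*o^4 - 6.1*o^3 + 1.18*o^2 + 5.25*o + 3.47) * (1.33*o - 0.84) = 5.8387*o^5 - 11.8006*o^4 + 6.6934*o^3 + 5.9913*o^2 + 0.205100000000001*o - 2.9148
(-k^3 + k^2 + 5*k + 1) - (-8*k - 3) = -k^3 + k^2 + 13*k + 4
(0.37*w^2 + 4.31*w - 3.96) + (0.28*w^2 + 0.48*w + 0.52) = 0.65*w^2 + 4.79*w - 3.44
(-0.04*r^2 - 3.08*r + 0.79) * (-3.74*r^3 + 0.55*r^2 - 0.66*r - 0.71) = 0.1496*r^5 + 11.4972*r^4 - 4.6222*r^3 + 2.4957*r^2 + 1.6654*r - 0.5609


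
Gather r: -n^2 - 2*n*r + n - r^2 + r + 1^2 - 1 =-n^2 + n - r^2 + r*(1 - 2*n)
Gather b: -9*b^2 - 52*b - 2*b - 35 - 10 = -9*b^2 - 54*b - 45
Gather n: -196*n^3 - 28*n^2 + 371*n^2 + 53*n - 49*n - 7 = -196*n^3 + 343*n^2 + 4*n - 7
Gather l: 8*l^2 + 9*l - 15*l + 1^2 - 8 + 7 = 8*l^2 - 6*l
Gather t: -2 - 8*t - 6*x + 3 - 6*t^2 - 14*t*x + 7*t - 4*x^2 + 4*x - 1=-6*t^2 + t*(-14*x - 1) - 4*x^2 - 2*x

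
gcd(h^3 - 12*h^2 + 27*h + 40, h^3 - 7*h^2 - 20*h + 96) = h - 8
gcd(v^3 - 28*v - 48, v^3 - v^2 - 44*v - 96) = v + 4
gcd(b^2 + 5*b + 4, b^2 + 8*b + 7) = b + 1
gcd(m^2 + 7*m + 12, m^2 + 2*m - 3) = m + 3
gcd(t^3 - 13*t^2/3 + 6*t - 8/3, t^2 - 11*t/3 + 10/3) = t - 2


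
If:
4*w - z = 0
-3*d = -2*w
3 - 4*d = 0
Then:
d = 3/4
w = 9/8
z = 9/2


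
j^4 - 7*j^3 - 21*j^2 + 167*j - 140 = (j - 7)*(j - 4)*(j - 1)*(j + 5)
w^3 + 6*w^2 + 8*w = w*(w + 2)*(w + 4)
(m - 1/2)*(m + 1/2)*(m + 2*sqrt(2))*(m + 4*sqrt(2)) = m^4 + 6*sqrt(2)*m^3 + 63*m^2/4 - 3*sqrt(2)*m/2 - 4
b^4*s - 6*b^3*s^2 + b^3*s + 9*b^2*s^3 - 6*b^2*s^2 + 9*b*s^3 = b*(b - 3*s)^2*(b*s + s)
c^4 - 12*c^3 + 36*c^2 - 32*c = c*(c - 8)*(c - 2)^2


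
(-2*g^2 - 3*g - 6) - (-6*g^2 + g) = 4*g^2 - 4*g - 6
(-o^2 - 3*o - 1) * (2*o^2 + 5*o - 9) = -2*o^4 - 11*o^3 - 8*o^2 + 22*o + 9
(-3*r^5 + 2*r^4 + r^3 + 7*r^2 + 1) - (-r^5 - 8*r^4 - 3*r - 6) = -2*r^5 + 10*r^4 + r^3 + 7*r^2 + 3*r + 7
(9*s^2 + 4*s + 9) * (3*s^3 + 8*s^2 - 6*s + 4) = 27*s^5 + 84*s^4 + 5*s^3 + 84*s^2 - 38*s + 36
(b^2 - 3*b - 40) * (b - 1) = b^3 - 4*b^2 - 37*b + 40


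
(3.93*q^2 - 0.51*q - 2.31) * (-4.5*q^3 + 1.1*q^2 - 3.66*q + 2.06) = -17.685*q^5 + 6.618*q^4 - 4.5498*q^3 + 7.4214*q^2 + 7.404*q - 4.7586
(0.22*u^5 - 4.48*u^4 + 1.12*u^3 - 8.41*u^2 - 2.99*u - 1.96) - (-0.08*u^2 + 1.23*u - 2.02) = 0.22*u^5 - 4.48*u^4 + 1.12*u^3 - 8.33*u^2 - 4.22*u + 0.0600000000000001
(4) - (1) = 3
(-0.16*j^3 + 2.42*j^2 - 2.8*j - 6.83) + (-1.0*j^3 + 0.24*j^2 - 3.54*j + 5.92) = -1.16*j^3 + 2.66*j^2 - 6.34*j - 0.91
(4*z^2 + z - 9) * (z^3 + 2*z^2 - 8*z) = 4*z^5 + 9*z^4 - 39*z^3 - 26*z^2 + 72*z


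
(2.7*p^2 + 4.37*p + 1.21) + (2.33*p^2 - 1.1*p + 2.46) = 5.03*p^2 + 3.27*p + 3.67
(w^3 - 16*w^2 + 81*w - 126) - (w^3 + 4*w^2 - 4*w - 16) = -20*w^2 + 85*w - 110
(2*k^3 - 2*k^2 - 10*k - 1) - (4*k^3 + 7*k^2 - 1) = -2*k^3 - 9*k^2 - 10*k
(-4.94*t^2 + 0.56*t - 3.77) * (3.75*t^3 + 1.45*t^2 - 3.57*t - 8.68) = -18.525*t^5 - 5.063*t^4 + 4.3103*t^3 + 35.4135*t^2 + 8.5981*t + 32.7236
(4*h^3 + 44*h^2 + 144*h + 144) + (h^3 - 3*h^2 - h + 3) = 5*h^3 + 41*h^2 + 143*h + 147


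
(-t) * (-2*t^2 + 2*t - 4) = 2*t^3 - 2*t^2 + 4*t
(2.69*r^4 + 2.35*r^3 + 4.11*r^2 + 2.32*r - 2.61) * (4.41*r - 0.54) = 11.8629*r^5 + 8.9109*r^4 + 16.8561*r^3 + 8.0118*r^2 - 12.7629*r + 1.4094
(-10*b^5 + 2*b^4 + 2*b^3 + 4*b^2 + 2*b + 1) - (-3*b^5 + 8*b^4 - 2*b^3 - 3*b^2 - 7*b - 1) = -7*b^5 - 6*b^4 + 4*b^3 + 7*b^2 + 9*b + 2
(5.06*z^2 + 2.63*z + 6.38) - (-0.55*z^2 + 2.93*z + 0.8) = 5.61*z^2 - 0.3*z + 5.58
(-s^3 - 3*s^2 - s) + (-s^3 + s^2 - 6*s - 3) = -2*s^3 - 2*s^2 - 7*s - 3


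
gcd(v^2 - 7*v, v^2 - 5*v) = v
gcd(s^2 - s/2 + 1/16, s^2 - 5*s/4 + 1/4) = s - 1/4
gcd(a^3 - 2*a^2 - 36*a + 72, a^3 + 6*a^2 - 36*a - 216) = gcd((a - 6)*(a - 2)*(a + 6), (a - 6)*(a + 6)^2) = a^2 - 36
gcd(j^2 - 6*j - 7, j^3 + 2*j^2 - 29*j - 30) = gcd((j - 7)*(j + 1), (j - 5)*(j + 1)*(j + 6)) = j + 1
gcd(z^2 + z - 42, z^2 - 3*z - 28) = 1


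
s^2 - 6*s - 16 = (s - 8)*(s + 2)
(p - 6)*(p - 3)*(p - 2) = p^3 - 11*p^2 + 36*p - 36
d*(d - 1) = d^2 - d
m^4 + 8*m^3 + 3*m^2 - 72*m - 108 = (m - 3)*(m + 2)*(m + 3)*(m + 6)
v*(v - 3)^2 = v^3 - 6*v^2 + 9*v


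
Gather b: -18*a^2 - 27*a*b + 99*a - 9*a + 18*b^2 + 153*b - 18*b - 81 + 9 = -18*a^2 + 90*a + 18*b^2 + b*(135 - 27*a) - 72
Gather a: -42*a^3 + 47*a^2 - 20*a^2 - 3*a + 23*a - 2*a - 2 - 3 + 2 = -42*a^3 + 27*a^2 + 18*a - 3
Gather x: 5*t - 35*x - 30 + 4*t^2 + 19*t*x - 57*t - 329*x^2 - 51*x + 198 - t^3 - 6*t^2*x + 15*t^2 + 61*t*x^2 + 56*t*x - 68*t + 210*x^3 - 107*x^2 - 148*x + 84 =-t^3 + 19*t^2 - 120*t + 210*x^3 + x^2*(61*t - 436) + x*(-6*t^2 + 75*t - 234) + 252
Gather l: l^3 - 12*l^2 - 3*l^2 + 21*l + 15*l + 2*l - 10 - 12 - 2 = l^3 - 15*l^2 + 38*l - 24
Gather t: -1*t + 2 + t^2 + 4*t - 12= t^2 + 3*t - 10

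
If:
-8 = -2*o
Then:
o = 4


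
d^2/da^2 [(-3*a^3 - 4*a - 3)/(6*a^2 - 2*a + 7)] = 2*(-30*a^3 - 198*a^2 + 171*a + 58)/(216*a^6 - 216*a^5 + 828*a^4 - 512*a^3 + 966*a^2 - 294*a + 343)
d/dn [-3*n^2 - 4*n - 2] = -6*n - 4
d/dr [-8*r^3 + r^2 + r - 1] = -24*r^2 + 2*r + 1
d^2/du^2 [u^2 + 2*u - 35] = 2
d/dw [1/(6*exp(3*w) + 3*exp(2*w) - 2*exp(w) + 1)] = (-18*exp(2*w) - 6*exp(w) + 2)*exp(w)/(6*exp(3*w) + 3*exp(2*w) - 2*exp(w) + 1)^2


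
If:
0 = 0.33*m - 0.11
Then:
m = 0.33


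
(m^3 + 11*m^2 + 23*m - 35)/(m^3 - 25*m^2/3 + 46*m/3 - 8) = 3*(m^2 + 12*m + 35)/(3*m^2 - 22*m + 24)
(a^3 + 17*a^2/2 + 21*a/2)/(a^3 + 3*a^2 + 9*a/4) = 2*(a + 7)/(2*a + 3)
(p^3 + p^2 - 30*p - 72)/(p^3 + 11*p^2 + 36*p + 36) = (p^2 - 2*p - 24)/(p^2 + 8*p + 12)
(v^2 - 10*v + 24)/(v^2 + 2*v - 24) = (v - 6)/(v + 6)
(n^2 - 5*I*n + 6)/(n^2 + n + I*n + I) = (n - 6*I)/(n + 1)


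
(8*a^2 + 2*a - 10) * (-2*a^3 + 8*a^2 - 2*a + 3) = -16*a^5 + 60*a^4 + 20*a^3 - 60*a^2 + 26*a - 30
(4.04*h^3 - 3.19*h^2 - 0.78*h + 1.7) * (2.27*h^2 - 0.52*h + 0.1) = 9.1708*h^5 - 9.3421*h^4 + 0.2922*h^3 + 3.9456*h^2 - 0.962*h + 0.17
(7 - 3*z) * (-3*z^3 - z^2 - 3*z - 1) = 9*z^4 - 18*z^3 + 2*z^2 - 18*z - 7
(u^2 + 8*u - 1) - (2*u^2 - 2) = -u^2 + 8*u + 1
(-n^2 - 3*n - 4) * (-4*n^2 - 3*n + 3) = 4*n^4 + 15*n^3 + 22*n^2 + 3*n - 12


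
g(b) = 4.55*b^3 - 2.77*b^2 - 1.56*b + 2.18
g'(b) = 13.65*b^2 - 5.54*b - 1.56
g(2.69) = 66.51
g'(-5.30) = 411.23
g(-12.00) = -8240.38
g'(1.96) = 40.02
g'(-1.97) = 62.33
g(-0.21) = 2.34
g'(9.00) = 1054.23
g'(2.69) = 82.31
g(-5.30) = -744.75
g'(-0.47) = 4.06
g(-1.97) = -40.28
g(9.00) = 3080.72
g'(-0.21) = 0.21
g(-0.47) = 1.83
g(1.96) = 22.74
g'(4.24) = 220.34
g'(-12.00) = 2030.52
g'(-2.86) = 125.94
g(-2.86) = -122.46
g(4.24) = 292.59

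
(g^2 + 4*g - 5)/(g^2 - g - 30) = (g - 1)/(g - 6)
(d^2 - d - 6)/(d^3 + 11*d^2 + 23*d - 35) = (d^2 - d - 6)/(d^3 + 11*d^2 + 23*d - 35)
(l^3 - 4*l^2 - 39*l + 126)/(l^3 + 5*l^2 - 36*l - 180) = (l^2 - 10*l + 21)/(l^2 - l - 30)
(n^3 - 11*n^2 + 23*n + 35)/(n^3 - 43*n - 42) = (n - 5)/(n + 6)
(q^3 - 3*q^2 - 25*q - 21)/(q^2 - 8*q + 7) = (q^2 + 4*q + 3)/(q - 1)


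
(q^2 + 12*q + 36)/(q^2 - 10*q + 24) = (q^2 + 12*q + 36)/(q^2 - 10*q + 24)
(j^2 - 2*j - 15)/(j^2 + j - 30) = (j + 3)/(j + 6)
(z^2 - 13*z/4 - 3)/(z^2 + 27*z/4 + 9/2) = (z - 4)/(z + 6)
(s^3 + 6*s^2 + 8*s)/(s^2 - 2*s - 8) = s*(s + 4)/(s - 4)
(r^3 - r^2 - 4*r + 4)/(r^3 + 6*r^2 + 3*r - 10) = (r - 2)/(r + 5)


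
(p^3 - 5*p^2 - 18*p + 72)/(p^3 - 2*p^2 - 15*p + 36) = (p - 6)/(p - 3)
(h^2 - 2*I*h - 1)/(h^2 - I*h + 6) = (h^2 - 2*I*h - 1)/(h^2 - I*h + 6)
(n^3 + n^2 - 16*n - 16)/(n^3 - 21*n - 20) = (n - 4)/(n - 5)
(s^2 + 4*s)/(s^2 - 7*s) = (s + 4)/(s - 7)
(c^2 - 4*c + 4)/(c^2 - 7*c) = (c^2 - 4*c + 4)/(c*(c - 7))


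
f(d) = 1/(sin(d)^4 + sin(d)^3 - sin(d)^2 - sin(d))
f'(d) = (-4*sin(d)^3*cos(d) - 3*sin(d)^2*cos(d) + 2*sin(d)*cos(d) + cos(d))/(sin(d)^4 + sin(d)^3 - sin(d)^2 - sin(d))^2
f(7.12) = -1.72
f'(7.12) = -1.60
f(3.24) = 11.40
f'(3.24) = -100.61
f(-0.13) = 9.01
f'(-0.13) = 56.32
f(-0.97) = 21.66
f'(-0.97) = -118.31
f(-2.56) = 5.79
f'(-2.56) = 9.53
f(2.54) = -1.66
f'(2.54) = -1.01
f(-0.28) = 5.41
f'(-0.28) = 8.52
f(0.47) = -1.91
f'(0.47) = 2.99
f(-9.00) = 4.97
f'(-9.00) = 1.21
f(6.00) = 5.39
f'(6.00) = 8.20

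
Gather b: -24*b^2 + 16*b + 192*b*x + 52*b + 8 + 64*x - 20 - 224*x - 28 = -24*b^2 + b*(192*x + 68) - 160*x - 40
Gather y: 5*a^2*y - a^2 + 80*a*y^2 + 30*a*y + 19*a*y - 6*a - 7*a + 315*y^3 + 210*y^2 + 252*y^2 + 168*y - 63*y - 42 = -a^2 - 13*a + 315*y^3 + y^2*(80*a + 462) + y*(5*a^2 + 49*a + 105) - 42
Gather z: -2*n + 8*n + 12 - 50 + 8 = 6*n - 30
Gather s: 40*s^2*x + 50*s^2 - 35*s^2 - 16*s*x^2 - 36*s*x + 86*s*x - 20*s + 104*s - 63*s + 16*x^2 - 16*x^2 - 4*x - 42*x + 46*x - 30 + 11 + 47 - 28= s^2*(40*x + 15) + s*(-16*x^2 + 50*x + 21)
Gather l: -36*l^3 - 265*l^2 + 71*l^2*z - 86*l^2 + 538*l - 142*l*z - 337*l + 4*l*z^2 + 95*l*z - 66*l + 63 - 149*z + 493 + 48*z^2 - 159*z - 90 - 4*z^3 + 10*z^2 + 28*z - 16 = -36*l^3 + l^2*(71*z - 351) + l*(4*z^2 - 47*z + 135) - 4*z^3 + 58*z^2 - 280*z + 450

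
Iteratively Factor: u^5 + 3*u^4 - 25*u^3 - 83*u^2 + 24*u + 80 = (u + 1)*(u^4 + 2*u^3 - 27*u^2 - 56*u + 80) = (u - 5)*(u + 1)*(u^3 + 7*u^2 + 8*u - 16) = (u - 5)*(u + 1)*(u + 4)*(u^2 + 3*u - 4) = (u - 5)*(u - 1)*(u + 1)*(u + 4)*(u + 4)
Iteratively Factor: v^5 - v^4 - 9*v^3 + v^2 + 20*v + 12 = (v - 2)*(v^4 + v^3 - 7*v^2 - 13*v - 6) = (v - 3)*(v - 2)*(v^3 + 4*v^2 + 5*v + 2) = (v - 3)*(v - 2)*(v + 1)*(v^2 + 3*v + 2) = (v - 3)*(v - 2)*(v + 1)*(v + 2)*(v + 1)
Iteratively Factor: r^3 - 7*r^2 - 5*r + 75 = (r - 5)*(r^2 - 2*r - 15) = (r - 5)^2*(r + 3)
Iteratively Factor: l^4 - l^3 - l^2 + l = (l + 1)*(l^3 - 2*l^2 + l) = l*(l + 1)*(l^2 - 2*l + 1) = l*(l - 1)*(l + 1)*(l - 1)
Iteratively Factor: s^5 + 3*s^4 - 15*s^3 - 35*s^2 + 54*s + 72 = (s - 3)*(s^4 + 6*s^3 + 3*s^2 - 26*s - 24) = (s - 3)*(s + 3)*(s^3 + 3*s^2 - 6*s - 8) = (s - 3)*(s - 2)*(s + 3)*(s^2 + 5*s + 4) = (s - 3)*(s - 2)*(s + 3)*(s + 4)*(s + 1)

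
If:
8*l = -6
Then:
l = -3/4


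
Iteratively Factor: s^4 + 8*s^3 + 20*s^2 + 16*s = (s + 2)*(s^3 + 6*s^2 + 8*s) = (s + 2)*(s + 4)*(s^2 + 2*s) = s*(s + 2)*(s + 4)*(s + 2)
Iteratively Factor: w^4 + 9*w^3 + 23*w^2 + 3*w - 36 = (w - 1)*(w^3 + 10*w^2 + 33*w + 36) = (w - 1)*(w + 3)*(w^2 + 7*w + 12) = (w - 1)*(w + 3)*(w + 4)*(w + 3)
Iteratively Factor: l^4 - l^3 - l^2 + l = (l + 1)*(l^3 - 2*l^2 + l) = (l - 1)*(l + 1)*(l^2 - l) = l*(l - 1)*(l + 1)*(l - 1)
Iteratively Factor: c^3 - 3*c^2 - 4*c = (c)*(c^2 - 3*c - 4) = c*(c - 4)*(c + 1)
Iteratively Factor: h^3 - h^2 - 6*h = (h)*(h^2 - h - 6) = h*(h - 3)*(h + 2)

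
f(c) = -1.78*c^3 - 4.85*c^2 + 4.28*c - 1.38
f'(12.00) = -881.08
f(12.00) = -3724.26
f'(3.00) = -72.88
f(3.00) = -80.25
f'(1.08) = -12.42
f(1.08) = -4.66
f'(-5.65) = -111.38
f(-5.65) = 140.66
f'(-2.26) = -1.07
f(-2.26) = -15.28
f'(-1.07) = 8.55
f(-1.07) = -9.33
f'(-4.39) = -56.05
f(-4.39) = 36.96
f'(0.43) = -0.88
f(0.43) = -0.58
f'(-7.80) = -244.95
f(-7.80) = 514.86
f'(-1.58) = 6.28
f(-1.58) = -13.23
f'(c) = -5.34*c^2 - 9.7*c + 4.28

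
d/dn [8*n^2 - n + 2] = 16*n - 1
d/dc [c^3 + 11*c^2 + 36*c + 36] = 3*c^2 + 22*c + 36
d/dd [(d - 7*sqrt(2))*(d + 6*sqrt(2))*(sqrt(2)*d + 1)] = 3*sqrt(2)*d^2 - 2*d - 85*sqrt(2)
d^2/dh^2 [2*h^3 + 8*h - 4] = 12*h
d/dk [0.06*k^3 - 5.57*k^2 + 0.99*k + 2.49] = 0.18*k^2 - 11.14*k + 0.99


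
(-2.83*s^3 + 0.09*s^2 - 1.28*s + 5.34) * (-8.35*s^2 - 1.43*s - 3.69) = 23.6305*s^5 + 3.2954*s^4 + 21.002*s^3 - 43.0907*s^2 - 2.913*s - 19.7046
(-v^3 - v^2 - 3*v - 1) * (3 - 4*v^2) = 4*v^5 + 4*v^4 + 9*v^3 + v^2 - 9*v - 3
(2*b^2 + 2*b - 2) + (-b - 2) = 2*b^2 + b - 4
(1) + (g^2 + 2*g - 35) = g^2 + 2*g - 34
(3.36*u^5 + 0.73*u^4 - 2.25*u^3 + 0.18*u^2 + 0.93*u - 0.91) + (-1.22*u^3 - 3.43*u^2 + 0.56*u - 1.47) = 3.36*u^5 + 0.73*u^4 - 3.47*u^3 - 3.25*u^2 + 1.49*u - 2.38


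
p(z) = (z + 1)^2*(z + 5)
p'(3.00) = 80.00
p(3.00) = 128.00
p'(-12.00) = 275.00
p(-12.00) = -847.00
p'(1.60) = 41.08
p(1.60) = 44.62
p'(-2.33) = -5.33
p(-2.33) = 4.72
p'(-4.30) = 6.27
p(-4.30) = 7.62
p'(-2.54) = -5.21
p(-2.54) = 5.83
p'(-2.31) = -5.33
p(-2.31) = 4.62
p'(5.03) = 157.32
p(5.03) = 364.70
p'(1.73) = 44.20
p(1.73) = 50.16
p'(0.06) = 11.85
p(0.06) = 5.69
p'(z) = (z + 1)^2 + (z + 5)*(2*z + 2) = (z + 1)*(3*z + 11)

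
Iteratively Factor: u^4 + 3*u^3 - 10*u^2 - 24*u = (u + 2)*(u^3 + u^2 - 12*u) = u*(u + 2)*(u^2 + u - 12) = u*(u - 3)*(u + 2)*(u + 4)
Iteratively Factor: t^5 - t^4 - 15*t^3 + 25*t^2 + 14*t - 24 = (t - 2)*(t^4 + t^3 - 13*t^2 - t + 12) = (t - 2)*(t - 1)*(t^3 + 2*t^2 - 11*t - 12) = (t - 2)*(t - 1)*(t + 1)*(t^2 + t - 12) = (t - 2)*(t - 1)*(t + 1)*(t + 4)*(t - 3)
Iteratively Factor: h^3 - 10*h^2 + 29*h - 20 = (h - 4)*(h^2 - 6*h + 5) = (h - 4)*(h - 1)*(h - 5)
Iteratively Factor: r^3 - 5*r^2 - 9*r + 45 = (r - 5)*(r^2 - 9) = (r - 5)*(r - 3)*(r + 3)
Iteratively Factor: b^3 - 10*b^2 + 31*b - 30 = (b - 2)*(b^2 - 8*b + 15) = (b - 5)*(b - 2)*(b - 3)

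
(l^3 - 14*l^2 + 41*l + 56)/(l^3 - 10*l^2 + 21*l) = (l^2 - 7*l - 8)/(l*(l - 3))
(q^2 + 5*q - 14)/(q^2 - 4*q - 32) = (-q^2 - 5*q + 14)/(-q^2 + 4*q + 32)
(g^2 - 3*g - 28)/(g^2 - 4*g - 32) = (g - 7)/(g - 8)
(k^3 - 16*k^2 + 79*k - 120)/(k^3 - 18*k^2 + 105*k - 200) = (k - 3)/(k - 5)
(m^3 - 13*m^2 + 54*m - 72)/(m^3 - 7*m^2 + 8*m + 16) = (m^2 - 9*m + 18)/(m^2 - 3*m - 4)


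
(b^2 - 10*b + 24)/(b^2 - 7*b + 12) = (b - 6)/(b - 3)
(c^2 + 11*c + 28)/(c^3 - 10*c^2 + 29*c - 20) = (c^2 + 11*c + 28)/(c^3 - 10*c^2 + 29*c - 20)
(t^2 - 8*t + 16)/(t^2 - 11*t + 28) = (t - 4)/(t - 7)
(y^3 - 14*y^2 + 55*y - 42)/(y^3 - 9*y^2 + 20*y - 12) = (y - 7)/(y - 2)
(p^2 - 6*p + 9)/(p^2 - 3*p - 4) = (-p^2 + 6*p - 9)/(-p^2 + 3*p + 4)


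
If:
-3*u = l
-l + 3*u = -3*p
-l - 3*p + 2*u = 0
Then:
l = 0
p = 0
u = 0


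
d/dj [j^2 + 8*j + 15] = 2*j + 8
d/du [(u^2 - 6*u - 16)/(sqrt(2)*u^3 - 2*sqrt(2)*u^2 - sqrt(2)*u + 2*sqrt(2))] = sqrt(2)*(-u^4 + 12*u^3 + 35*u^2 - 60*u - 28)/(2*(u^6 - 4*u^5 + 2*u^4 + 8*u^3 - 7*u^2 - 4*u + 4))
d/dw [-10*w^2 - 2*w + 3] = -20*w - 2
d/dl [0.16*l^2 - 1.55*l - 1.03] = 0.32*l - 1.55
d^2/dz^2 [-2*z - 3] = 0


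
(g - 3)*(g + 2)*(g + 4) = g^3 + 3*g^2 - 10*g - 24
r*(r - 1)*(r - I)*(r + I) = r^4 - r^3 + r^2 - r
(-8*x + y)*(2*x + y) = -16*x^2 - 6*x*y + y^2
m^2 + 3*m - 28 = (m - 4)*(m + 7)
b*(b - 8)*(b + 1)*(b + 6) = b^4 - b^3 - 50*b^2 - 48*b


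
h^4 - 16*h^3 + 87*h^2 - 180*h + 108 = (h - 6)^2*(h - 3)*(h - 1)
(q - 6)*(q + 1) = q^2 - 5*q - 6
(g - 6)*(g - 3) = g^2 - 9*g + 18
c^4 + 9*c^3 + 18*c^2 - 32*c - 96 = (c - 2)*(c + 3)*(c + 4)^2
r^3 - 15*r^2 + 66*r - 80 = (r - 8)*(r - 5)*(r - 2)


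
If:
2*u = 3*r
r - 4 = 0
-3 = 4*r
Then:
No Solution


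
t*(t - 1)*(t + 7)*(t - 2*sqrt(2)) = t^4 - 2*sqrt(2)*t^3 + 6*t^3 - 12*sqrt(2)*t^2 - 7*t^2 + 14*sqrt(2)*t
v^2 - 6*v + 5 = (v - 5)*(v - 1)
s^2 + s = s*(s + 1)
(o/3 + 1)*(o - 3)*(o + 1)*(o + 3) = o^4/3 + 4*o^3/3 - 2*o^2 - 12*o - 9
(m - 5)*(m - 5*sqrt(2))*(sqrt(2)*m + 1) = sqrt(2)*m^3 - 9*m^2 - 5*sqrt(2)*m^2 - 5*sqrt(2)*m + 45*m + 25*sqrt(2)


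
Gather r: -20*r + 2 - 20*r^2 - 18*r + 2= -20*r^2 - 38*r + 4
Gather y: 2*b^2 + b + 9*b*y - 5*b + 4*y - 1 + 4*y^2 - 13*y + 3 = 2*b^2 - 4*b + 4*y^2 + y*(9*b - 9) + 2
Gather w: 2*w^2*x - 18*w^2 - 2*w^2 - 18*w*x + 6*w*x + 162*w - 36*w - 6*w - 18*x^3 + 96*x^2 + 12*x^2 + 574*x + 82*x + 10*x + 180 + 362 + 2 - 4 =w^2*(2*x - 20) + w*(120 - 12*x) - 18*x^3 + 108*x^2 + 666*x + 540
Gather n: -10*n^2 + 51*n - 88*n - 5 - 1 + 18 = -10*n^2 - 37*n + 12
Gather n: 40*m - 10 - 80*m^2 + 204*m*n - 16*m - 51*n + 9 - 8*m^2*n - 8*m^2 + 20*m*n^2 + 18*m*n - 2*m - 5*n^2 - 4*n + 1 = -88*m^2 + 22*m + n^2*(20*m - 5) + n*(-8*m^2 + 222*m - 55)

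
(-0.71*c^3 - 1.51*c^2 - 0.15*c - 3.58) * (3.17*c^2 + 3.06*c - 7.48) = -2.2507*c^5 - 6.9593*c^4 + 0.2147*c^3 - 0.512799999999999*c^2 - 9.8328*c + 26.7784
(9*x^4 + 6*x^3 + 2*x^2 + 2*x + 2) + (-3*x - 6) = 9*x^4 + 6*x^3 + 2*x^2 - x - 4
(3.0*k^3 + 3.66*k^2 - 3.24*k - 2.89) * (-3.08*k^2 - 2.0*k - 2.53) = -9.24*k^5 - 17.2728*k^4 - 4.9308*k^3 + 6.1214*k^2 + 13.9772*k + 7.3117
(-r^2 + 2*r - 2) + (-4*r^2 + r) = -5*r^2 + 3*r - 2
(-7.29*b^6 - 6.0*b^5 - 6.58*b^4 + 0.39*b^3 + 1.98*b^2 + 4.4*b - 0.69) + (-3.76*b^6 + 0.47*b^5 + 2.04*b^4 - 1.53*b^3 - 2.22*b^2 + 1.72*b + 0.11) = -11.05*b^6 - 5.53*b^5 - 4.54*b^4 - 1.14*b^3 - 0.24*b^2 + 6.12*b - 0.58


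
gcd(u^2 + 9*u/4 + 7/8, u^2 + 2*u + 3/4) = u + 1/2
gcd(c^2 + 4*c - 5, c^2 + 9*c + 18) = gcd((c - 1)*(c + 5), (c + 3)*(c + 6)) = 1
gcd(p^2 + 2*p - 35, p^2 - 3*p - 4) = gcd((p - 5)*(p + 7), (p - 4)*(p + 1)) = 1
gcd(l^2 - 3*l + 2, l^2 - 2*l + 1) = l - 1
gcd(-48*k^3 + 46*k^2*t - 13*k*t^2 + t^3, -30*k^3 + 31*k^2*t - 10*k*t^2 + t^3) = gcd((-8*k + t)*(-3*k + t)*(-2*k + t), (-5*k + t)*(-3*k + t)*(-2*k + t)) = 6*k^2 - 5*k*t + t^2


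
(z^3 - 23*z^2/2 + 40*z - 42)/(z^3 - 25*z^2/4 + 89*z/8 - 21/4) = 4*(z - 6)/(4*z - 3)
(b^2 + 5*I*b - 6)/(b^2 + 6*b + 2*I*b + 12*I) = (b + 3*I)/(b + 6)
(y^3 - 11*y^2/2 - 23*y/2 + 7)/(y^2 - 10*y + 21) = (y^2 + 3*y/2 - 1)/(y - 3)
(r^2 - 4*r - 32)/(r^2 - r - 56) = (r + 4)/(r + 7)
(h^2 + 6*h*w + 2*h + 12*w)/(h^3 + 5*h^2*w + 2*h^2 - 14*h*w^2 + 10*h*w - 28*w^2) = (-h - 6*w)/(-h^2 - 5*h*w + 14*w^2)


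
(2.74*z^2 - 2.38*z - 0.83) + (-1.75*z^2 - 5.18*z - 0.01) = 0.99*z^2 - 7.56*z - 0.84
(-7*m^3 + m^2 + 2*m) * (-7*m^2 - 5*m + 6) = 49*m^5 + 28*m^4 - 61*m^3 - 4*m^2 + 12*m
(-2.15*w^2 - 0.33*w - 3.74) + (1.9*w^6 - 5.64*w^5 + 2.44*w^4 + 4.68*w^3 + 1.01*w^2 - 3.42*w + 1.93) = 1.9*w^6 - 5.64*w^5 + 2.44*w^4 + 4.68*w^3 - 1.14*w^2 - 3.75*w - 1.81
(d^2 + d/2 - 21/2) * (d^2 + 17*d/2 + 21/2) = d^4 + 9*d^3 + 17*d^2/4 - 84*d - 441/4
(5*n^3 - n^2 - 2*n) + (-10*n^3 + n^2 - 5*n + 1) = -5*n^3 - 7*n + 1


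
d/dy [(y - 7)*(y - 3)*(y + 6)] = 3*y^2 - 8*y - 39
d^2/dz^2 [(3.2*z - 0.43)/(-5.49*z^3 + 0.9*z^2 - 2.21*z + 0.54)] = (-578.68992*z^5 + 250.390116*z^4 + 38.4724800000001*z^3 - 80.447958*z^2 + 11.848248*z - 3.855394)/(165.469149*z^9 - 81.37827*z^8 + 213.169563*z^7 - 115.073622*z^6 + 101.820267*z^5 - 53.809866*z^4 + 22.040873*z^3 - 8.699562*z^2 + 1.933308*z - 0.157464)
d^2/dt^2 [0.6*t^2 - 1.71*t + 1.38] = 1.20000000000000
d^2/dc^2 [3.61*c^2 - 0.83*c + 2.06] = 7.22000000000000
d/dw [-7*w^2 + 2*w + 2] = 2 - 14*w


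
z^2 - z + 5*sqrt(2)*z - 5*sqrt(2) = (z - 1)*(z + 5*sqrt(2))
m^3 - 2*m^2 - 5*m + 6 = (m - 3)*(m - 1)*(m + 2)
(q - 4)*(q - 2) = q^2 - 6*q + 8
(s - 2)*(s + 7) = s^2 + 5*s - 14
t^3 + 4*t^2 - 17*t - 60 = (t - 4)*(t + 3)*(t + 5)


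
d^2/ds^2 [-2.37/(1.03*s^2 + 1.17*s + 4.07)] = (5.028666*s^2 + 5.712174*s - 2.37*(2.06*s + 1.17)*(4.12*s + 2.34) + 19.870554)/(1.03*s^2 + 1.17*s + 4.07)^3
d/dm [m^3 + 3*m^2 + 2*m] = 3*m^2 + 6*m + 2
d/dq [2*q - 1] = 2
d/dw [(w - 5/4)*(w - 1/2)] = 2*w - 7/4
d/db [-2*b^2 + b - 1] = 1 - 4*b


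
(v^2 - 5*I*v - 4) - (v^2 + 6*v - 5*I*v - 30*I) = -6*v - 4 + 30*I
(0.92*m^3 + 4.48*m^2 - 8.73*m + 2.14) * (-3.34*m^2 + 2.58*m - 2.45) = -3.0728*m^5 - 12.5896*m^4 + 38.4626*m^3 - 40.647*m^2 + 26.9097*m - 5.243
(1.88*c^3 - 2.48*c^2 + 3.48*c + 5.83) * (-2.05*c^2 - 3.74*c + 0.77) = -3.854*c^5 - 1.9472*c^4 + 3.5888*c^3 - 26.8763*c^2 - 19.1246*c + 4.4891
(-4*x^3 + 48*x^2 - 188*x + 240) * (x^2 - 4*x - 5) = -4*x^5 + 64*x^4 - 360*x^3 + 752*x^2 - 20*x - 1200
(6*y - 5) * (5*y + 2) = 30*y^2 - 13*y - 10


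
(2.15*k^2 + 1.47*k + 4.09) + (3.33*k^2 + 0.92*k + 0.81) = 5.48*k^2 + 2.39*k + 4.9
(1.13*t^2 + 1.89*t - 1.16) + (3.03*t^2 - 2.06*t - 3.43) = 4.16*t^2 - 0.17*t - 4.59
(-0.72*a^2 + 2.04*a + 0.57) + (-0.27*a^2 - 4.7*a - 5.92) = -0.99*a^2 - 2.66*a - 5.35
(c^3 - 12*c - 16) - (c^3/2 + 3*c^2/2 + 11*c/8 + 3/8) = c^3/2 - 3*c^2/2 - 107*c/8 - 131/8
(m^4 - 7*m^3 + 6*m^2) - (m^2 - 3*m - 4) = m^4 - 7*m^3 + 5*m^2 + 3*m + 4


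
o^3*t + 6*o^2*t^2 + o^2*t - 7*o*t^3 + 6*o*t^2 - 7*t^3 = (o - t)*(o + 7*t)*(o*t + t)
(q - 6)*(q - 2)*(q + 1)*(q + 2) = q^4 - 5*q^3 - 10*q^2 + 20*q + 24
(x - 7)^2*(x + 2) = x^3 - 12*x^2 + 21*x + 98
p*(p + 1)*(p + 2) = p^3 + 3*p^2 + 2*p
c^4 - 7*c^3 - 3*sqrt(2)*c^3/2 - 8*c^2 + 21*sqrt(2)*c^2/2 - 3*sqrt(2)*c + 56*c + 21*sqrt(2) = (c - 7)*(c - 3*sqrt(2))*(c + sqrt(2)/2)*(c + sqrt(2))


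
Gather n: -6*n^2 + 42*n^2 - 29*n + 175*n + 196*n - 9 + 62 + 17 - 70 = 36*n^2 + 342*n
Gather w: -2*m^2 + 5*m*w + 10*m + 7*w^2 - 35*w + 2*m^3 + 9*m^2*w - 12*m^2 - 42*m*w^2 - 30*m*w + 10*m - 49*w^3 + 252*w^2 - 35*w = 2*m^3 - 14*m^2 + 20*m - 49*w^3 + w^2*(259 - 42*m) + w*(9*m^2 - 25*m - 70)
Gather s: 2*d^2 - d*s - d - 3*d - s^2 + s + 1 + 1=2*d^2 - 4*d - s^2 + s*(1 - d) + 2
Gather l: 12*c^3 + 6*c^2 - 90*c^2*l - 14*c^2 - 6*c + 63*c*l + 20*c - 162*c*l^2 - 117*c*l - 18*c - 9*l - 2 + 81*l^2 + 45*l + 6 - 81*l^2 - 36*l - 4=12*c^3 - 8*c^2 - 162*c*l^2 - 4*c + l*(-90*c^2 - 54*c)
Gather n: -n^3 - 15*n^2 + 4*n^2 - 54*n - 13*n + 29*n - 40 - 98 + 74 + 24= -n^3 - 11*n^2 - 38*n - 40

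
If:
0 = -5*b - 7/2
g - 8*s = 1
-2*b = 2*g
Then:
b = -7/10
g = 7/10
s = -3/80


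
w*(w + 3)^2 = w^3 + 6*w^2 + 9*w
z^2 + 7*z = z*(z + 7)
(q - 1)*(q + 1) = q^2 - 1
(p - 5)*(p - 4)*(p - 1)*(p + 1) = p^4 - 9*p^3 + 19*p^2 + 9*p - 20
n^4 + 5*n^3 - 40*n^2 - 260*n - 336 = (n - 7)*(n + 2)*(n + 4)*(n + 6)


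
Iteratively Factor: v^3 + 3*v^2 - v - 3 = (v - 1)*(v^2 + 4*v + 3) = (v - 1)*(v + 1)*(v + 3)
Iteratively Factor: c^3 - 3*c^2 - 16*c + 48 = (c - 3)*(c^2 - 16) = (c - 3)*(c + 4)*(c - 4)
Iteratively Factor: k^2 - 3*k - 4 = (k - 4)*(k + 1)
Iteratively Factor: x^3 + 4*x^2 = (x)*(x^2 + 4*x) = x^2*(x + 4)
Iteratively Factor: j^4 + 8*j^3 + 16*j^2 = (j)*(j^3 + 8*j^2 + 16*j) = j*(j + 4)*(j^2 + 4*j) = j*(j + 4)^2*(j)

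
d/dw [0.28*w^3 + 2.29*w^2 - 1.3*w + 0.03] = 0.84*w^2 + 4.58*w - 1.3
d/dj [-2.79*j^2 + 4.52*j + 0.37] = 4.52 - 5.58*j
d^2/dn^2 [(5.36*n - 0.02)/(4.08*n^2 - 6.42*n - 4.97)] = ((68.9856 - 131.2128*n)*(-4.08*n^2 + 6.42*n + 4.97) - (5.36*n - 0.02)*(8.16*n - 6.42)*(16.32*n - 12.84))/(-4.08*n^2 + 6.42*n + 4.97)^3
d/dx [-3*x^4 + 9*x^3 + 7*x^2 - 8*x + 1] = -12*x^3 + 27*x^2 + 14*x - 8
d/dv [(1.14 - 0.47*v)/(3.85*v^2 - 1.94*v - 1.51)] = (1.8095*v^2 - 8.778*v + 2.9213)/(14.8225*v^4 - 14.938*v^3 - 7.8634*v^2 + 5.8588*v + 2.2801)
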